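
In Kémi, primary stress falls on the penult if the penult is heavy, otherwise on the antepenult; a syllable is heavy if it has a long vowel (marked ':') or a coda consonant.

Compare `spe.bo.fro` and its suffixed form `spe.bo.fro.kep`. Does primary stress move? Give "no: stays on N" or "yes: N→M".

Base `spe.bo.fro` (3 syllables):
  Weights: 1 spe L, 2 bo L, 3 fro L.
  The penult (syllable 2, bo) is light, so stress falls on the antepenult (syllable 1, spe).
  → primary stress on syllable 1.
Suffixed `spe.bo.fro.kep` (4 syllables):
  Weights: 2 bo L, 3 fro L, 4 kep H.
  The penult (syllable 3, fro) is light, so stress falls on the antepenult (syllable 2, bo).
  → primary stress on syllable 2.

yes: 1→2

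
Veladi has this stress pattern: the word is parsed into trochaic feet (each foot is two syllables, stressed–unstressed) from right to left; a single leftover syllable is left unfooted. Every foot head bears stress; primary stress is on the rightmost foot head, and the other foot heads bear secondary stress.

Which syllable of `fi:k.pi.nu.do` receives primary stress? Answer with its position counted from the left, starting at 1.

Parse right to left into trochaic (ˈσσ) feet: (ˈfi:k.pi) (ˈnu.do).
Foot heads (stressed positions): 1, 3.
End Rule Rightmost: primary stress on the rightmost head = syllable 3.
Primary stress: syllable 3 → fi:k.pi.ˈnu.do.

3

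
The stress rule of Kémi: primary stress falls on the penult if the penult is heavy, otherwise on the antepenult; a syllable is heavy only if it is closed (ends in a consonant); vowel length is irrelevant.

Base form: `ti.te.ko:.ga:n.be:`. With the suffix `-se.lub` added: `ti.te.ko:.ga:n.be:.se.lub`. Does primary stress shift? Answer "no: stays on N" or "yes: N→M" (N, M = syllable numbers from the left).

yes: 4→5

Base `ti.te.ko:.ga:n.be:` (5 syllables):
  Weights: 3 ko: L, 4 ga:n H, 5 be: L.
  The penult (syllable 4, ga:n) is heavy, so it takes stress.
  → primary stress on syllable 4.
Suffixed `ti.te.ko:.ga:n.be:.se.lub` (7 syllables):
  Weights: 5 be: L, 6 se L, 7 lub H.
  The penult (syllable 6, se) is light, so stress falls on the antepenult (syllable 5, be:).
  → primary stress on syllable 5.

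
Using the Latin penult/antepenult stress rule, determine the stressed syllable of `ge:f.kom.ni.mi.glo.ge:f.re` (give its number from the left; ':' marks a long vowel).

6

Classical Latin: stress the penult if heavy (long vowel or closed), else the antepenult.
Weights: 5 glo L, 6 ge:f H, 7 re L.
The penult (syllable 6, ge:f) is heavy, so it takes stress.
Stress on syllable 6: ge:f.kom.ni.mi.glo.ˈge:f.re.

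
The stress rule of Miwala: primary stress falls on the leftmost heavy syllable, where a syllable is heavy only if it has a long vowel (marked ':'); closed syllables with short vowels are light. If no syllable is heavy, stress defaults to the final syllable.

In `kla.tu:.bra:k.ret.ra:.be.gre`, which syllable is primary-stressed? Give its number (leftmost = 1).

2

Weights: 1 kla L, 2 tu: H, 3 bra:k H, 4 ret L, 5 ra: H, 6 be L, 7 gre L.
Heavy syllables in the domain: 2, 3, 5. The leftmost is syllable 2 (tu:).
Primary stress: syllable 2 → kla.ˈtu:.bra:k.ret.ra:.be.gre.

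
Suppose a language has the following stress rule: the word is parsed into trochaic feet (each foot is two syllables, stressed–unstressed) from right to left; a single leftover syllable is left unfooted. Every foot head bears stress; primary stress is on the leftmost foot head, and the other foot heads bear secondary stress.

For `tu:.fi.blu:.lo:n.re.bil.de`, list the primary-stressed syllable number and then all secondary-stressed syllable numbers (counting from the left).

primary 2, secondary 4, 6

Parse right to left into trochaic (ˈσσ) feet: tu: (ˈfi.blu:) (ˈlo:n.re) (ˈbil.de). Syllable 1 is left unfooted.
Foot heads (stressed positions): 2, 4, 6.
End Rule Leftmost: primary stress on the leftmost head = syllable 2.
Secondary stress on 4, 6: tu:.ˈfi.blu:.ˌlo:n.re.ˌbil.de.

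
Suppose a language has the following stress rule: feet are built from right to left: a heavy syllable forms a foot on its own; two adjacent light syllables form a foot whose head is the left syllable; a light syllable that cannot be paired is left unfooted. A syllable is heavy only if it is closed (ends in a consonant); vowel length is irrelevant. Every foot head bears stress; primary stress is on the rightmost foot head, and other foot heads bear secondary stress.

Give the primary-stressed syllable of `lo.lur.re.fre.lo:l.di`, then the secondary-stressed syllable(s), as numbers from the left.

primary 5, secondary 2, 3

Weights: 1 lo L, 2 lur H, 3 re L, 4 fre L, 5 lo:l H, 6 di L.
Parse right to left (heavy = foot alone; LL = one foot; stranded L unfooted): lo (ˈlur) (ˈre.fre) (ˈlo:l) di.
Foot heads: 2, 3, 5.
Primary stress on the rightmost head = syllable 5.
Secondary stress on 2, 3: lo.ˌlur.ˌre.fre.ˈlo:l.di.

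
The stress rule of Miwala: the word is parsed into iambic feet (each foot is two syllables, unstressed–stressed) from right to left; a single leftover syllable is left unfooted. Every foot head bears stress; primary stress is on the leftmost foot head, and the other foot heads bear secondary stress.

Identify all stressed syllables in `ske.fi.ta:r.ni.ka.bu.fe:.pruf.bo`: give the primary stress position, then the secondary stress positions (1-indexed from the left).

Parse right to left into iambic (σˈσ) feet: ske (fi.ˈta:r) (ni.ˈka) (bu.ˈfe:) (pruf.ˈbo). Syllable 1 is left unfooted.
Foot heads (stressed positions): 3, 5, 7, 9.
End Rule Leftmost: primary stress on the leftmost head = syllable 3.
Secondary stress on 5, 7, 9: ske.fi.ˈta:r.ni.ˌka.bu.ˌfe:.pruf.ˌbo.

primary 3, secondary 5, 7, 9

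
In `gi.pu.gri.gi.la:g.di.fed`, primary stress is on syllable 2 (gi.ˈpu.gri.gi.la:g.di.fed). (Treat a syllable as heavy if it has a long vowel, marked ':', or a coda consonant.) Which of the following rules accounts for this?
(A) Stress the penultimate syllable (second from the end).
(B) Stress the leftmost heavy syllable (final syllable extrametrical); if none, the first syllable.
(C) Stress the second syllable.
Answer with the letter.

Rule A → syllable 6 (observed: 2).
Rule B → syllable 5 (observed: 2).
Rule C → syllable 2 ✓.

C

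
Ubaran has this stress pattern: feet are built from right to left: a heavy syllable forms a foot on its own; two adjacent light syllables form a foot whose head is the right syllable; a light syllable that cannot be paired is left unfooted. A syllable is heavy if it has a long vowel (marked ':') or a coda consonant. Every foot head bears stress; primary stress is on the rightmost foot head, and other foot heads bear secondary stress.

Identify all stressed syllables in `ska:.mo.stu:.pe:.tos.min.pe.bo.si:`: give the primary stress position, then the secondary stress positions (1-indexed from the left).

primary 9, secondary 1, 3, 4, 5, 6, 8

Weights: 1 ska: H, 2 mo L, 3 stu: H, 4 pe: H, 5 tos H, 6 min H, 7 pe L, 8 bo L, 9 si: H.
Parse right to left (heavy = foot alone; LL = one foot; stranded L unfooted): (ˈska:) mo (ˈstu:) (ˈpe:) (ˈtos) (ˈmin) (pe.ˈbo) (ˈsi:).
Foot heads: 1, 3, 4, 5, 6, 8, 9.
Primary stress on the rightmost head = syllable 9.
Secondary stress on 1, 3, 4, 5, 6, 8: ˌska:.mo.ˌstu:.ˌpe:.ˌtos.ˌmin.pe.ˌbo.ˈsi:.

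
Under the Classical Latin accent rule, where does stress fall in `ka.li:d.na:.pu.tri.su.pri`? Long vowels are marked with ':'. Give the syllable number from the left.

Classical Latin: stress the penult if heavy (long vowel or closed), else the antepenult.
Weights: 5 tri L, 6 su L, 7 pri L.
The penult (syllable 6, su) is light, so stress falls on the antepenult (syllable 5, tri).
Stress on syllable 5: ka.li:d.na:.pu.ˈtri.su.pri.

5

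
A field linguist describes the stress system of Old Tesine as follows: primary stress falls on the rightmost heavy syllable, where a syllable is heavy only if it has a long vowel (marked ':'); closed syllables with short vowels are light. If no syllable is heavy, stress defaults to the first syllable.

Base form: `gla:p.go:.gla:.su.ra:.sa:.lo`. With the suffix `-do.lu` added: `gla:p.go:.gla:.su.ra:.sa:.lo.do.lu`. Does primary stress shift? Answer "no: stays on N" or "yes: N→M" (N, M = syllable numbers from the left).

Base `gla:p.go:.gla:.su.ra:.sa:.lo` (7 syllables):
  Weights: 1 gla:p H, 2 go: H, 3 gla: H, 4 su L, 5 ra: H, 6 sa: H, 7 lo L.
  Heavy syllables in the domain: 1, 2, 3, 5, 6. The rightmost is syllable 6 (sa:).
  → primary stress on syllable 6.
Suffixed `gla:p.go:.gla:.su.ra:.sa:.lo.do.lu` (9 syllables):
  Weights: 1 gla:p H, 2 go: H, 3 gla: H, 4 su L, 5 ra: H, 6 sa: H, 7 lo L, 8 do L, 9 lu L.
  Heavy syllables in the domain: 1, 2, 3, 5, 6. The rightmost is syllable 6 (sa:).
  → primary stress on syllable 6.

no: stays on 6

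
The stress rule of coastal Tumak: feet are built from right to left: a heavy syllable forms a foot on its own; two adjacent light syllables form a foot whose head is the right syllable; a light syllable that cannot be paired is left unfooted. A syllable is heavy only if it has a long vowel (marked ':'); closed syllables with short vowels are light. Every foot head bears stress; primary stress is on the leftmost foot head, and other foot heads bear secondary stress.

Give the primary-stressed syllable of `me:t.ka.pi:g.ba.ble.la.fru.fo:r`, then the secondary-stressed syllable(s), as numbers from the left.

primary 1, secondary 3, 5, 7, 8

Weights: 1 me:t H, 2 ka L, 3 pi:g H, 4 ba L, 5 ble L, 6 la L, 7 fru L, 8 fo:r H.
Parse right to left (heavy = foot alone; LL = one foot; stranded L unfooted): (ˈme:t) ka (ˈpi:g) (ba.ˈble) (la.ˈfru) (ˈfo:r).
Foot heads: 1, 3, 5, 7, 8.
Primary stress on the leftmost head = syllable 1.
Secondary stress on 3, 5, 7, 8: ˈme:t.ka.ˌpi:g.ba.ˌble.la.ˌfru.ˌfo:r.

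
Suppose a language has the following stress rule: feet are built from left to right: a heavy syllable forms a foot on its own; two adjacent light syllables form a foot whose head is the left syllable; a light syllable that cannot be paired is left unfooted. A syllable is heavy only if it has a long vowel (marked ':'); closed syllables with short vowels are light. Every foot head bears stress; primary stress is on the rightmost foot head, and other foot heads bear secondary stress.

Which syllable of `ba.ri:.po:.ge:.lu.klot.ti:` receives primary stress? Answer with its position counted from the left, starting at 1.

Weights: 1 ba L, 2 ri: H, 3 po: H, 4 ge: H, 5 lu L, 6 klot L, 7 ti: H.
Parse left to right (heavy = foot alone; LL = one foot; stranded L unfooted): ba (ˈri:) (ˈpo:) (ˈge:) (ˈlu.klot) (ˈti:).
Foot heads: 2, 3, 4, 5, 7.
Primary stress on the rightmost head = syllable 7.
Primary stress: syllable 7 → ba.ri:.po:.ge:.lu.klot.ˈti:.

7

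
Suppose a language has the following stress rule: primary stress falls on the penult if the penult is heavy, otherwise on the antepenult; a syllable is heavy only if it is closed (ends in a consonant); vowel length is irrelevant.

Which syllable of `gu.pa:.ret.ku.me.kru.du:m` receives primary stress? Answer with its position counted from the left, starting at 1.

5

Weights: 5 me L, 6 kru L, 7 du:m H.
The penult (syllable 6, kru) is light, so stress falls on the antepenult (syllable 5, me).
Primary stress: syllable 5 → gu.pa:.ret.ku.ˈme.kru.du:m.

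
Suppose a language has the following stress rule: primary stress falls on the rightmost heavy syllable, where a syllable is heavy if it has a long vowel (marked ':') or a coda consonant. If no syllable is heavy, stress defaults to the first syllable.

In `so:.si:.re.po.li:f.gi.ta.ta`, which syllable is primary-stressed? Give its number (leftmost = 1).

Weights: 1 so: H, 2 si: H, 3 re L, 4 po L, 5 li:f H, 6 gi L, 7 ta L, 8 ta L.
Heavy syllables in the domain: 1, 2, 5. The rightmost is syllable 5 (li:f).
Primary stress: syllable 5 → so:.si:.re.po.ˈli:f.gi.ta.ta.

5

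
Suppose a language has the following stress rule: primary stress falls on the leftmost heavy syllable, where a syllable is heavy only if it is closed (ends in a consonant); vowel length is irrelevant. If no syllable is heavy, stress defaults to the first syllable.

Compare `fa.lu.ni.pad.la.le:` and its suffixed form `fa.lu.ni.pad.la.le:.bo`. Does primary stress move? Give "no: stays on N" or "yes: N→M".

Base `fa.lu.ni.pad.la.le:` (6 syllables):
  Weights: 1 fa L, 2 lu L, 3 ni L, 4 pad H, 5 la L, 6 le: L.
  Heavy syllables in the domain: 4. The leftmost is syllable 4 (pad).
  → primary stress on syllable 4.
Suffixed `fa.lu.ni.pad.la.le:.bo` (7 syllables):
  Weights: 1 fa L, 2 lu L, 3 ni L, 4 pad H, 5 la L, 6 le: L, 7 bo L.
  Heavy syllables in the domain: 4. The leftmost is syllable 4 (pad).
  → primary stress on syllable 4.

no: stays on 4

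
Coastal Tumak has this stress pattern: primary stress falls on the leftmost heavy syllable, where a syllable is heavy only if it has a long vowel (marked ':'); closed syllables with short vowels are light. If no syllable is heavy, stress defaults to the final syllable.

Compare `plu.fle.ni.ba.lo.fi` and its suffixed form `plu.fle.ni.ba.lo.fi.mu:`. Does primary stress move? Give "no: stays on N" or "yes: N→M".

Base `plu.fle.ni.ba.lo.fi` (6 syllables):
  Weights: 1 plu L, 2 fle L, 3 ni L, 4 ba L, 5 lo L, 6 fi L.
  No heavy syllable in the domain; default to the final syllable = syllable 6.
  → primary stress on syllable 6.
Suffixed `plu.fle.ni.ba.lo.fi.mu:` (7 syllables):
  Weights: 1 plu L, 2 fle L, 3 ni L, 4 ba L, 5 lo L, 6 fi L, 7 mu: H.
  Heavy syllables in the domain: 7. The leftmost is syllable 7 (mu:).
  → primary stress on syllable 7.

yes: 6→7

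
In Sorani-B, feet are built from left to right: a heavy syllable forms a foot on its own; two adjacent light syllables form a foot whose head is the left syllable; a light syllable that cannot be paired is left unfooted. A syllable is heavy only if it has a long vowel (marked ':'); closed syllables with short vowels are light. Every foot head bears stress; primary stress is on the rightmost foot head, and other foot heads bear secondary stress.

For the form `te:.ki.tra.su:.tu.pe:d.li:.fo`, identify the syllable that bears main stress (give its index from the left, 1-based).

Weights: 1 te: H, 2 ki L, 3 tra L, 4 su: H, 5 tu L, 6 pe:d H, 7 li: H, 8 fo L.
Parse left to right (heavy = foot alone; LL = one foot; stranded L unfooted): (ˈte:) (ˈki.tra) (ˈsu:) tu (ˈpe:d) (ˈli:) fo.
Foot heads: 1, 2, 4, 6, 7.
Primary stress on the rightmost head = syllable 7.
Primary stress: syllable 7 → te:.ki.tra.su:.tu.pe:d.ˈli:.fo.

7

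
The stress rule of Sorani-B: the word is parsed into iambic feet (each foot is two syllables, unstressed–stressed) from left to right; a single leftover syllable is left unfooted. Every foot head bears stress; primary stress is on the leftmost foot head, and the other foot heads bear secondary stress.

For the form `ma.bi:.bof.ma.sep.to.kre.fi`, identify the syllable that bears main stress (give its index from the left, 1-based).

2

Parse left to right into iambic (σˈσ) feet: (ma.ˈbi:) (bof.ˈma) (sep.ˈto) (kre.ˈfi).
Foot heads (stressed positions): 2, 4, 6, 8.
End Rule Leftmost: primary stress on the leftmost head = syllable 2.
Primary stress: syllable 2 → ma.ˈbi:.bof.ma.sep.to.kre.fi.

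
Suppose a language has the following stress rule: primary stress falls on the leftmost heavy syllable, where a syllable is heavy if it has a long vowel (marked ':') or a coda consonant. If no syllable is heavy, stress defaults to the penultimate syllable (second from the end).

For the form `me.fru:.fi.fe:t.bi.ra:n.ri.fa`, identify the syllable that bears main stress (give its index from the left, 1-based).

2

Weights: 1 me L, 2 fru: H, 3 fi L, 4 fe:t H, 5 bi L, 6 ra:n H, 7 ri L, 8 fa L.
Heavy syllables in the domain: 2, 4, 6. The leftmost is syllable 2 (fru:).
Primary stress: syllable 2 → me.ˈfru:.fi.fe:t.bi.ra:n.ri.fa.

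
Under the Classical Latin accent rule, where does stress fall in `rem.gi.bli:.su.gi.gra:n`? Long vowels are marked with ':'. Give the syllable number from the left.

4

Classical Latin: stress the penult if heavy (long vowel or closed), else the antepenult.
Weights: 4 su L, 5 gi L, 6 gra:n H.
The penult (syllable 5, gi) is light, so stress falls on the antepenult (syllable 4, su).
Stress on syllable 4: rem.gi.bli:.ˈsu.gi.gra:n.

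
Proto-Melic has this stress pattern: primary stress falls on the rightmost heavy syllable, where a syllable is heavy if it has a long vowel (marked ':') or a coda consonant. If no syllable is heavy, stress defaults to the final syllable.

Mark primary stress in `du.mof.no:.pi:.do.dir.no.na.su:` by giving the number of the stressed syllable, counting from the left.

9

Weights: 1 du L, 2 mof H, 3 no: H, 4 pi: H, 5 do L, 6 dir H, 7 no L, 8 na L, 9 su: H.
Heavy syllables in the domain: 2, 3, 4, 6, 9. The rightmost is syllable 9 (su:).
Primary stress: syllable 9 → du.mof.no:.pi:.do.dir.no.na.ˈsu:.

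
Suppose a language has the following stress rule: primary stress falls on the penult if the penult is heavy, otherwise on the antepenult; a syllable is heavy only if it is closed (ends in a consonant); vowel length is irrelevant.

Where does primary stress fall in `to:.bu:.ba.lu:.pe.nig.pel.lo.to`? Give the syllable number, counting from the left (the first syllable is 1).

Weights: 7 pel H, 8 lo L, 9 to L.
The penult (syllable 8, lo) is light, so stress falls on the antepenult (syllable 7, pel).
Primary stress: syllable 7 → to:.bu:.ba.lu:.pe.nig.ˈpel.lo.to.

7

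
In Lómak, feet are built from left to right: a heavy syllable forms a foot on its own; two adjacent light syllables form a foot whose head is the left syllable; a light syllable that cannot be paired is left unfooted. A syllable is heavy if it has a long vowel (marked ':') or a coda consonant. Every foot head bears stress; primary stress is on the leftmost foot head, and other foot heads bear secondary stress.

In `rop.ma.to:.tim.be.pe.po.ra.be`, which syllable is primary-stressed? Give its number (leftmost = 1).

Weights: 1 rop H, 2 ma L, 3 to: H, 4 tim H, 5 be L, 6 pe L, 7 po L, 8 ra L, 9 be L.
Parse left to right (heavy = foot alone; LL = one foot; stranded L unfooted): (ˈrop) ma (ˈto:) (ˈtim) (ˈbe.pe) (ˈpo.ra) be.
Foot heads: 1, 3, 4, 5, 7.
Primary stress on the leftmost head = syllable 1.
Primary stress: syllable 1 → ˈrop.ma.to:.tim.be.pe.po.ra.be.

1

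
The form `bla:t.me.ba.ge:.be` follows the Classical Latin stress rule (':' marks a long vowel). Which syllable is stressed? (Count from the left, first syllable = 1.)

4

Classical Latin: stress the penult if heavy (long vowel or closed), else the antepenult.
Weights: 3 ba L, 4 ge: H, 5 be L.
The penult (syllable 4, ge:) is heavy, so it takes stress.
Stress on syllable 4: bla:t.me.ba.ˈge:.be.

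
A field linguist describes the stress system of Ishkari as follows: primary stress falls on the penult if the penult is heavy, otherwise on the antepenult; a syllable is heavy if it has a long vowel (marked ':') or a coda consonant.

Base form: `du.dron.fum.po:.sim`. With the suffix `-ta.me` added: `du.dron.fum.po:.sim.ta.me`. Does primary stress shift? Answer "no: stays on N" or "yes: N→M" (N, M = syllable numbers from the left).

Base `du.dron.fum.po:.sim` (5 syllables):
  Weights: 3 fum H, 4 po: H, 5 sim H.
  The penult (syllable 4, po:) is heavy, so it takes stress.
  → primary stress on syllable 4.
Suffixed `du.dron.fum.po:.sim.ta.me` (7 syllables):
  Weights: 5 sim H, 6 ta L, 7 me L.
  The penult (syllable 6, ta) is light, so stress falls on the antepenult (syllable 5, sim).
  → primary stress on syllable 5.

yes: 4→5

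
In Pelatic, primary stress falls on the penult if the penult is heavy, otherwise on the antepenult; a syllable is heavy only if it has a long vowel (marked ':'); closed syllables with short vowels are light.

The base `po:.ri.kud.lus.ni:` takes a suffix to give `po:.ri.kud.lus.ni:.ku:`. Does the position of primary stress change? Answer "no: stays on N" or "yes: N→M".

Base `po:.ri.kud.lus.ni:` (5 syllables):
  Weights: 3 kud L, 4 lus L, 5 ni: H.
  The penult (syllable 4, lus) is light, so stress falls on the antepenult (syllable 3, kud).
  → primary stress on syllable 3.
Suffixed `po:.ri.kud.lus.ni:.ku:` (6 syllables):
  Weights: 4 lus L, 5 ni: H, 6 ku: H.
  The penult (syllable 5, ni:) is heavy, so it takes stress.
  → primary stress on syllable 5.

yes: 3→5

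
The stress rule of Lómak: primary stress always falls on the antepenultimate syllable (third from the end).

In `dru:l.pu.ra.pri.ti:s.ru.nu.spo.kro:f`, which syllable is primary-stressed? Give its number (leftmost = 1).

The word has 9 syllables; the antepenultimate syllable (third from the end) is syllable 7 (nu).
Primary stress: syllable 7 → dru:l.pu.ra.pri.ti:s.ru.ˈnu.spo.kro:f.

7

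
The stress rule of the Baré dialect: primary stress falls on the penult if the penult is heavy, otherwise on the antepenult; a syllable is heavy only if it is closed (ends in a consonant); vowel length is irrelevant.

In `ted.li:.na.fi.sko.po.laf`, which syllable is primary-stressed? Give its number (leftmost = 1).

5

Weights: 5 sko L, 6 po L, 7 laf H.
The penult (syllable 6, po) is light, so stress falls on the antepenult (syllable 5, sko).
Primary stress: syllable 5 → ted.li:.na.fi.ˈsko.po.laf.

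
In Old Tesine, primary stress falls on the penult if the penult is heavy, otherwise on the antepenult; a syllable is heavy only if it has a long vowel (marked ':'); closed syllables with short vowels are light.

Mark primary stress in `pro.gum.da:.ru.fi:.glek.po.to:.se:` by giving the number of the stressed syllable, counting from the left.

Weights: 7 po L, 8 to: H, 9 se: H.
The penult (syllable 8, to:) is heavy, so it takes stress.
Primary stress: syllable 8 → pro.gum.da:.ru.fi:.glek.po.ˈto:.se:.

8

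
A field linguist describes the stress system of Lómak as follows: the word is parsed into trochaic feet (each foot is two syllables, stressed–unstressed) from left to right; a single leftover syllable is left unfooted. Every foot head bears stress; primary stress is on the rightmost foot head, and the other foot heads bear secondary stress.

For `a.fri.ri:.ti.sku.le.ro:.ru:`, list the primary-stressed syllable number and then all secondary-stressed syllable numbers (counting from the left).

Parse left to right into trochaic (ˈσσ) feet: (ˈa.fri) (ˈri:.ti) (ˈsku.le) (ˈro:.ru:).
Foot heads (stressed positions): 1, 3, 5, 7.
End Rule Rightmost: primary stress on the rightmost head = syllable 7.
Secondary stress on 1, 3, 5: ˌa.fri.ˌri:.ti.ˌsku.le.ˈro:.ru:.

primary 7, secondary 1, 3, 5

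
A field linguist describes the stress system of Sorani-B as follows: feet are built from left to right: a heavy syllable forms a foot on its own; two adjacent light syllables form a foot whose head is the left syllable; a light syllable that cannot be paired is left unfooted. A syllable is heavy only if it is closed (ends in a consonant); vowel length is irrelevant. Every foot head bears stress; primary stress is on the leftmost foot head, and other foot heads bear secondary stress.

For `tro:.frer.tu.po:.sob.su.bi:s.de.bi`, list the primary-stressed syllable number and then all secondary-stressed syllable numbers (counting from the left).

primary 2, secondary 3, 5, 7, 8

Weights: 1 tro: L, 2 frer H, 3 tu L, 4 po: L, 5 sob H, 6 su L, 7 bi:s H, 8 de L, 9 bi L.
Parse left to right (heavy = foot alone; LL = one foot; stranded L unfooted): tro: (ˈfrer) (ˈtu.po:) (ˈsob) su (ˈbi:s) (ˈde.bi).
Foot heads: 2, 3, 5, 7, 8.
Primary stress on the leftmost head = syllable 2.
Secondary stress on 3, 5, 7, 8: tro:.ˈfrer.ˌtu.po:.ˌsob.su.ˌbi:s.ˌde.bi.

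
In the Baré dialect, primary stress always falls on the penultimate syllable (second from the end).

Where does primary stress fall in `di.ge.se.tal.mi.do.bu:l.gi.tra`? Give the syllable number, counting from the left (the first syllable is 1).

8

The word has 9 syllables; the penultimate syllable (second from the end) is syllable 8 (gi).
Primary stress: syllable 8 → di.ge.se.tal.mi.do.bu:l.ˈgi.tra.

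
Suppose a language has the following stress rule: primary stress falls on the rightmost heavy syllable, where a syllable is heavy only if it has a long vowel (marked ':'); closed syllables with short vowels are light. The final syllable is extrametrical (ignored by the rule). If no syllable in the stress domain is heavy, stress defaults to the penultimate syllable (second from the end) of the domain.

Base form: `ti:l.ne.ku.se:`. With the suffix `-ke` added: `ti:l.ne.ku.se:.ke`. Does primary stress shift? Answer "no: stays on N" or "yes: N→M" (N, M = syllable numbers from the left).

yes: 1→4

Base `ti:l.ne.ku.se:` (4 syllables):
  The final syllable (4, se:) is extrametrical; the stress domain is syllables 1–3.
  Weights: 1 ti:l H, 2 ne L, 3 ku L.
  Heavy syllables in the domain: 1. The rightmost is syllable 1 (ti:l).
  → primary stress on syllable 1.
Suffixed `ti:l.ne.ku.se:.ke` (5 syllables):
  The final syllable (5, ke) is extrametrical; the stress domain is syllables 1–4.
  Weights: 1 ti:l H, 2 ne L, 3 ku L, 4 se: H.
  Heavy syllables in the domain: 1, 4. The rightmost is syllable 4 (se:).
  → primary stress on syllable 4.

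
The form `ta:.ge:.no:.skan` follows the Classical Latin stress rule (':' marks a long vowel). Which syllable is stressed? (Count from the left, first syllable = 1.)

Classical Latin: stress the penult if heavy (long vowel or closed), else the antepenult.
Weights: 2 ge: H, 3 no: H, 4 skan H.
The penult (syllable 3, no:) is heavy, so it takes stress.
Stress on syllable 3: ta:.ge:.ˈno:.skan.

3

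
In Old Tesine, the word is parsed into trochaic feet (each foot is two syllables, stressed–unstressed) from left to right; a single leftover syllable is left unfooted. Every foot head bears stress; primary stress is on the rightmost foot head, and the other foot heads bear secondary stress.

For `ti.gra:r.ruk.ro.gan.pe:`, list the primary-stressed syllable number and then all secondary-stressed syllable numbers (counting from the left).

Parse left to right into trochaic (ˈσσ) feet: (ˈti.gra:r) (ˈruk.ro) (ˈgan.pe:).
Foot heads (stressed positions): 1, 3, 5.
End Rule Rightmost: primary stress on the rightmost head = syllable 5.
Secondary stress on 1, 3: ˌti.gra:r.ˌruk.ro.ˈgan.pe:.

primary 5, secondary 1, 3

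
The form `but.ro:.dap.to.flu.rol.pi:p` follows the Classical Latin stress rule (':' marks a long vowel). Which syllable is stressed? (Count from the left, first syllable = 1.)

6

Classical Latin: stress the penult if heavy (long vowel or closed), else the antepenult.
Weights: 5 flu L, 6 rol H, 7 pi:p H.
The penult (syllable 6, rol) is heavy, so it takes stress.
Stress on syllable 6: but.ro:.dap.to.flu.ˈrol.pi:p.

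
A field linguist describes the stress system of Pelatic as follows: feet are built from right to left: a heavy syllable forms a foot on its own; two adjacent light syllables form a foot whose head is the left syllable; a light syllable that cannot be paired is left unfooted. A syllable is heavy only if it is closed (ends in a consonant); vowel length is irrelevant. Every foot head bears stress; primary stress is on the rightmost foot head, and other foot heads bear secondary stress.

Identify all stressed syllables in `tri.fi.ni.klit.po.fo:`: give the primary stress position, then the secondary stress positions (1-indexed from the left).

primary 5, secondary 2, 4

Weights: 1 tri L, 2 fi L, 3 ni L, 4 klit H, 5 po L, 6 fo: L.
Parse right to left (heavy = foot alone; LL = one foot; stranded L unfooted): tri (ˈfi.ni) (ˈklit) (ˈpo.fo:).
Foot heads: 2, 4, 5.
Primary stress on the rightmost head = syllable 5.
Secondary stress on 2, 4: tri.ˌfi.ni.ˌklit.ˈpo.fo:.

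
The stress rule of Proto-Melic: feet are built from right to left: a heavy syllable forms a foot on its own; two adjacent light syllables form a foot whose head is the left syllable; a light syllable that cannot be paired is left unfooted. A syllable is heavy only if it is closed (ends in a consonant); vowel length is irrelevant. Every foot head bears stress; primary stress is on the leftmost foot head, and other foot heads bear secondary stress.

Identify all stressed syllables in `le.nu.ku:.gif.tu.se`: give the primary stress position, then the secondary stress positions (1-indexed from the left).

primary 2, secondary 4, 5

Weights: 1 le L, 2 nu L, 3 ku: L, 4 gif H, 5 tu L, 6 se L.
Parse right to left (heavy = foot alone; LL = one foot; stranded L unfooted): le (ˈnu.ku:) (ˈgif) (ˈtu.se).
Foot heads: 2, 4, 5.
Primary stress on the leftmost head = syllable 2.
Secondary stress on 4, 5: le.ˈnu.ku:.ˌgif.ˌtu.se.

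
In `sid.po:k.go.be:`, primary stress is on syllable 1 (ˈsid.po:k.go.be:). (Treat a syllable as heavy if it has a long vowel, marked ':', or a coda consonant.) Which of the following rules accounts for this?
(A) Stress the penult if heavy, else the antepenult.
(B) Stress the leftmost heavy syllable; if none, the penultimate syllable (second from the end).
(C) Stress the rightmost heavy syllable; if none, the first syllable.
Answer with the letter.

B

Rule A → syllable 2 (observed: 1).
Rule B → syllable 1 ✓.
Rule C → syllable 4 (observed: 1).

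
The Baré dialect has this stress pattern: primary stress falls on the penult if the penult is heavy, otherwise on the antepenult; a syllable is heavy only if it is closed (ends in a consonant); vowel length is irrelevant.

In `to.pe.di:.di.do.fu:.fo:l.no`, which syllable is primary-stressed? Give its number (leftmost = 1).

Weights: 6 fu: L, 7 fo:l H, 8 no L.
The penult (syllable 7, fo:l) is heavy, so it takes stress.
Primary stress: syllable 7 → to.pe.di:.di.do.fu:.ˈfo:l.no.

7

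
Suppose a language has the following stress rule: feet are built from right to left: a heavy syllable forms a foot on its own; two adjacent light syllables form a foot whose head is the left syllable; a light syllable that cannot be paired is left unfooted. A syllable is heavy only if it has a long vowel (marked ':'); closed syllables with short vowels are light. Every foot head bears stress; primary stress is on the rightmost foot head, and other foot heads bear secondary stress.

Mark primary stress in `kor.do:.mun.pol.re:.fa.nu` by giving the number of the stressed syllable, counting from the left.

6

Weights: 1 kor L, 2 do: H, 3 mun L, 4 pol L, 5 re: H, 6 fa L, 7 nu L.
Parse right to left (heavy = foot alone; LL = one foot; stranded L unfooted): kor (ˈdo:) (ˈmun.pol) (ˈre:) (ˈfa.nu).
Foot heads: 2, 3, 5, 6.
Primary stress on the rightmost head = syllable 6.
Primary stress: syllable 6 → kor.do:.mun.pol.re:.ˈfa.nu.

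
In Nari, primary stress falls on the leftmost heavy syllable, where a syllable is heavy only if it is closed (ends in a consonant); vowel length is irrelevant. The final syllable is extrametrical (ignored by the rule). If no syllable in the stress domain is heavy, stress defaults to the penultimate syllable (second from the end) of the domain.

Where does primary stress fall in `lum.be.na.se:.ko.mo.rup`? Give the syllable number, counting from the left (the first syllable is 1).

The final syllable (7, rup) is extrametrical; the stress domain is syllables 1–6.
Weights: 1 lum H, 2 be L, 3 na L, 4 se: L, 5 ko L, 6 mo L.
Heavy syllables in the domain: 1. The leftmost is syllable 1 (lum).
Primary stress: syllable 1 → ˈlum.be.na.se:.ko.mo.rup.

1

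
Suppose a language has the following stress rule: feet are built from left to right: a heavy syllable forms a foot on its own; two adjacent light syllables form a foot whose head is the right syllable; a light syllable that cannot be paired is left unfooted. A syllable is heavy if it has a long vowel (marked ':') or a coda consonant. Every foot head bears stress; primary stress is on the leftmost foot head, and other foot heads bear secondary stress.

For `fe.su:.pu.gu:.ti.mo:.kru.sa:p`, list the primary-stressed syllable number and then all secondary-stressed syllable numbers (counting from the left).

Weights: 1 fe L, 2 su: H, 3 pu L, 4 gu: H, 5 ti L, 6 mo: H, 7 kru L, 8 sa:p H.
Parse left to right (heavy = foot alone; LL = one foot; stranded L unfooted): fe (ˈsu:) pu (ˈgu:) ti (ˈmo:) kru (ˈsa:p).
Foot heads: 2, 4, 6, 8.
Primary stress on the leftmost head = syllable 2.
Secondary stress on 4, 6, 8: fe.ˈsu:.pu.ˌgu:.ti.ˌmo:.kru.ˌsa:p.

primary 2, secondary 4, 6, 8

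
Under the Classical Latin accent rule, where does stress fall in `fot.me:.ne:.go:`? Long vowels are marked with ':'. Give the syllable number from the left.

3

Classical Latin: stress the penult if heavy (long vowel or closed), else the antepenult.
Weights: 2 me: H, 3 ne: H, 4 go: H.
The penult (syllable 3, ne:) is heavy, so it takes stress.
Stress on syllable 3: fot.me:.ˈne:.go:.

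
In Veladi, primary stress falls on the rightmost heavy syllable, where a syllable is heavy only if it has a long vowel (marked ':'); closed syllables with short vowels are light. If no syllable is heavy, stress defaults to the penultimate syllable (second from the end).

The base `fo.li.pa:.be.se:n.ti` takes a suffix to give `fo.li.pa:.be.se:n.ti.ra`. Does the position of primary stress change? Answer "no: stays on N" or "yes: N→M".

Base `fo.li.pa:.be.se:n.ti` (6 syllables):
  Weights: 1 fo L, 2 li L, 3 pa: H, 4 be L, 5 se:n H, 6 ti L.
  Heavy syllables in the domain: 3, 5. The rightmost is syllable 5 (se:n).
  → primary stress on syllable 5.
Suffixed `fo.li.pa:.be.se:n.ti.ra` (7 syllables):
  Weights: 1 fo L, 2 li L, 3 pa: H, 4 be L, 5 se:n H, 6 ti L, 7 ra L.
  Heavy syllables in the domain: 3, 5. The rightmost is syllable 5 (se:n).
  → primary stress on syllable 5.

no: stays on 5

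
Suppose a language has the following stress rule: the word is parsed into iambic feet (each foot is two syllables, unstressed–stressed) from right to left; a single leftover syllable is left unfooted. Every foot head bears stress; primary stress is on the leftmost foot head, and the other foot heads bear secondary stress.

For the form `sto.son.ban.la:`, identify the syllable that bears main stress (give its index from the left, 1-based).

Parse right to left into iambic (σˈσ) feet: (sto.ˈson) (ban.ˈla:).
Foot heads (stressed positions): 2, 4.
End Rule Leftmost: primary stress on the leftmost head = syllable 2.
Primary stress: syllable 2 → sto.ˈson.ban.la:.

2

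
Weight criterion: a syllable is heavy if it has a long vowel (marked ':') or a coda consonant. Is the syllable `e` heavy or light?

`e`: short vowel, open (no coda). Short vowel, open → light.

light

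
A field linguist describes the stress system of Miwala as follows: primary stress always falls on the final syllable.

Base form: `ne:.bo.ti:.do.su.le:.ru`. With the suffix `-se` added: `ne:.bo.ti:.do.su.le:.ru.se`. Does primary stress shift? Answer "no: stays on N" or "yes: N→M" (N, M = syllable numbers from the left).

Base `ne:.bo.ti:.do.su.le:.ru` (7 syllables):
  The word has 7 syllables; the final syllable is syllable 7 (ru).
  → primary stress on syllable 7.
Suffixed `ne:.bo.ti:.do.su.le:.ru.se` (8 syllables):
  The word has 8 syllables; the final syllable is syllable 8 (se).
  → primary stress on syllable 8.

yes: 7→8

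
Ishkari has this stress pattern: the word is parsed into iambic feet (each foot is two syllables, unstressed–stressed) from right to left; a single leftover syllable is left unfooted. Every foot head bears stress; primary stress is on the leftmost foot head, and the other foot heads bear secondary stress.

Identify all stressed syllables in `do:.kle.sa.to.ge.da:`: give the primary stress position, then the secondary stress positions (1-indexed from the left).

primary 2, secondary 4, 6

Parse right to left into iambic (σˈσ) feet: (do:.ˈkle) (sa.ˈto) (ge.ˈda:).
Foot heads (stressed positions): 2, 4, 6.
End Rule Leftmost: primary stress on the leftmost head = syllable 2.
Secondary stress on 4, 6: do:.ˈkle.sa.ˌto.ge.ˌda:.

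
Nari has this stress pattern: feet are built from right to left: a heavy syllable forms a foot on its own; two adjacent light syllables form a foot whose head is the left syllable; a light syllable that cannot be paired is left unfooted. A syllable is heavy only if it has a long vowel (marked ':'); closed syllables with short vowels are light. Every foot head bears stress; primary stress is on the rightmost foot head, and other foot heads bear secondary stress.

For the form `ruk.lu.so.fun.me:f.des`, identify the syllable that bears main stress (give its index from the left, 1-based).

Weights: 1 ruk L, 2 lu L, 3 so L, 4 fun L, 5 me:f H, 6 des L.
Parse right to left (heavy = foot alone; LL = one foot; stranded L unfooted): (ˈruk.lu) (ˈso.fun) (ˈme:f) des.
Foot heads: 1, 3, 5.
Primary stress on the rightmost head = syllable 5.
Primary stress: syllable 5 → ruk.lu.so.fun.ˈme:f.des.

5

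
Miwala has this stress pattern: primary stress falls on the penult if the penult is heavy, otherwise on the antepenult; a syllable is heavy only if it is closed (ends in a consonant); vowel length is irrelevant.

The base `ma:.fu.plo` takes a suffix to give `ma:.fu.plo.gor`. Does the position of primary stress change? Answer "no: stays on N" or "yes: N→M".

Base `ma:.fu.plo` (3 syllables):
  Weights: 1 ma: L, 2 fu L, 3 plo L.
  The penult (syllable 2, fu) is light, so stress falls on the antepenult (syllable 1, ma:).
  → primary stress on syllable 1.
Suffixed `ma:.fu.plo.gor` (4 syllables):
  Weights: 2 fu L, 3 plo L, 4 gor H.
  The penult (syllable 3, plo) is light, so stress falls on the antepenult (syllable 2, fu).
  → primary stress on syllable 2.

yes: 1→2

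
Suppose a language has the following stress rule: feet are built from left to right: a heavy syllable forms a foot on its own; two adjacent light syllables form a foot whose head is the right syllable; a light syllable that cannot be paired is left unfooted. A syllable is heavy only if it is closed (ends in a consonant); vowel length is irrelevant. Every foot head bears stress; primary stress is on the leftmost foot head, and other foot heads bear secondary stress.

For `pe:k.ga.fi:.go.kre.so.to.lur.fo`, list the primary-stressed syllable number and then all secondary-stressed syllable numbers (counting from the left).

Weights: 1 pe:k H, 2 ga L, 3 fi: L, 4 go L, 5 kre L, 6 so L, 7 to L, 8 lur H, 9 fo L.
Parse left to right (heavy = foot alone; LL = one foot; stranded L unfooted): (ˈpe:k) (ga.ˈfi:) (go.ˈkre) (so.ˈto) (ˈlur) fo.
Foot heads: 1, 3, 5, 7, 8.
Primary stress on the leftmost head = syllable 1.
Secondary stress on 3, 5, 7, 8: ˈpe:k.ga.ˌfi:.go.ˌkre.so.ˌto.ˌlur.fo.

primary 1, secondary 3, 5, 7, 8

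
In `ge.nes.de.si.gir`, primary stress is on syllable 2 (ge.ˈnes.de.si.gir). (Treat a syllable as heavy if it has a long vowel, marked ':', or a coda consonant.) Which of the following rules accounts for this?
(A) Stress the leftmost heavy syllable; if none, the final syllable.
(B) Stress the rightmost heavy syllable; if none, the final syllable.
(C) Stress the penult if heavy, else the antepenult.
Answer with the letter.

Rule A → syllable 2 ✓.
Rule B → syllable 5 (observed: 2).
Rule C → syllable 3 (observed: 2).

A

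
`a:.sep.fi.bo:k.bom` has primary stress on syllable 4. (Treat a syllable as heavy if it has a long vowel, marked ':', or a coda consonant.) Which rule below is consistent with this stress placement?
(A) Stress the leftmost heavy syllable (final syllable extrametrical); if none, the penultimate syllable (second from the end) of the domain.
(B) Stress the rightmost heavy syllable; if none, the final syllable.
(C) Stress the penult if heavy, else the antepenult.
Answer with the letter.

Rule A → syllable 1 (observed: 4).
Rule B → syllable 5 (observed: 4).
Rule C → syllable 4 ✓.

C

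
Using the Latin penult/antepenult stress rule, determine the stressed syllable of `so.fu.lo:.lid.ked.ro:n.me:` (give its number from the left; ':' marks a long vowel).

6

Classical Latin: stress the penult if heavy (long vowel or closed), else the antepenult.
Weights: 5 ked H, 6 ro:n H, 7 me: H.
The penult (syllable 6, ro:n) is heavy, so it takes stress.
Stress on syllable 6: so.fu.lo:.lid.ked.ˈro:n.me:.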